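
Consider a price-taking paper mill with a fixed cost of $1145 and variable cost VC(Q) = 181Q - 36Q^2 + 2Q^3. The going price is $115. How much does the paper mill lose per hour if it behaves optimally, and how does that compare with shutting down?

AVC = 181 - 36Q + 2Q^2 has its minimum $19 at Q = 9; price $115 clears that bar, so the firm operates.
MC = 181 - 72Q + 6Q^2. Setting P = MC and taking the root on the rising branch gives Q* = 11.
TR = 115·11 = 1265. TC = 1145 + 297 = 1442. Profit = 1265 − 1442 = -$177.
That loss of $177 beats the $1145 the firm would lose by shutting down; producing recovers $968 of fixed cost.

Profit = -$177 at Q = 11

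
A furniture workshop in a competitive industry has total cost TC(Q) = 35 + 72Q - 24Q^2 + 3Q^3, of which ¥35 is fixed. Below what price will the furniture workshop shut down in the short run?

The shutdown price is the minimum of AVC. VC = 72Q - 24Q^2 + 3Q^3, so AVC = 72 - 24Q + 3Q^2.
dAVC/dQ = -24 + 6Q = 0 gives Q = 4. min AVC = 72 - 24·4 + 3·4^2 = 24.
The firm shuts down for any P below ¥24.

¥24 per unit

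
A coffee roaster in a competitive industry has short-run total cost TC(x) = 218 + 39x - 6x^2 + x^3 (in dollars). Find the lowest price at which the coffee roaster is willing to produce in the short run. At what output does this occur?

$30 per unit, at x = 3

The firm shuts down when price falls below the minimum of average variable cost. AVC = VC/x = 39 - 6x + x^2.
dAVC/dx = -6 + 2x = 0 gives x = 3. min AVC = 39 - 6·3 + 3^2 = 30.
For P < $30 the firm produces nothing.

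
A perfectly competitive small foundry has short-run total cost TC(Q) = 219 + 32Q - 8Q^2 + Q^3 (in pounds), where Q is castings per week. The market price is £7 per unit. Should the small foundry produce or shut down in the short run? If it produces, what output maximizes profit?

Variable cost is VC = 32Q - 8Q^2 + Q^3, so AVC = VC/Q = 32 - 8Q + Q^2 and MC = dTC/dQ = 32 - 16Q + 3Q^2.
The AVC parabola has its vertex at Q = 8/2 = 4, where AVC = 32 - 8·4 + 4^2 = £16.
With P < min AVC (£7 < £16), every unit sold adds to the loss.
Best response: produce nothing and absorb the £219 fixed cost.

Shut down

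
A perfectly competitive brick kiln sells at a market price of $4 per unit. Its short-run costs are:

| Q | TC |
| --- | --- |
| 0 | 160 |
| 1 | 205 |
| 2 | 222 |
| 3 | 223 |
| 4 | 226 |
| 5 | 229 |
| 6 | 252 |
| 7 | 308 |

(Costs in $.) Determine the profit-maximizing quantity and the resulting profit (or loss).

Profit at each row (π = 4Q − TC): Q=0: -160; Q=1: -201; Q=2: -214; Q=3: -211; Q=4: -210; Q=5: -209; Q=6: -228; Q=7: -280.
Profit is highest at Q = 0. Equivalently, the lowest AVC in the table is 69/5 ≈ $13.80 at Q = 5, and P = $4 falls below it — price never covers variable cost, so the firm shuts down and loses only its fixed cost.

Q = 0 (shut down); profit = -$160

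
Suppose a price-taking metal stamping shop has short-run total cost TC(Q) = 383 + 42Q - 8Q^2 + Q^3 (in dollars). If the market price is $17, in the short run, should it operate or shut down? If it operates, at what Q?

From TC, MC = TC'(Q) = 42 - 16Q + 3Q^2 and AVC = VC/Q = 42 - 8Q + Q^2.
The AVC parabola has its vertex at Q = 8/2 = 4, where AVC = 42 - 8·4 + 4^2 = $26.
P = $17 lies below min AVC = $26; no output level covers variable cost.
The firm minimizes its loss by shutting down and losing only its fixed cost of $383.

Shut down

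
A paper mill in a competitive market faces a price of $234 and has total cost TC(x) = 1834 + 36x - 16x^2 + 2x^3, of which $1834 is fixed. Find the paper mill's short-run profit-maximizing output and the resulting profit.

Profit = -$214 at x = 9

AVC = 36 - 16x + 2x^2; min AVC = $4 at x = 4. Since P = $234 ≥ min AVC, the firm produces.
With MC = 36 - 32x + 6x^2, P = MC on the upward-sloping part at x* = 9.
TR = 234·9 = 2106. TC = 1834 + 486 = 2320. Profit = 2106 − 2320 = -$214.
That loss of $214 beats the $1834 the firm would lose by shutting down; producing recovers $1620 of fixed cost.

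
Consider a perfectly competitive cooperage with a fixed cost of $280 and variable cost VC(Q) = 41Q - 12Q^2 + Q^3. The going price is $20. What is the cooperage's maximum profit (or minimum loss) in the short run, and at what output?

Profit = -$182 at Q = 7

AVC = 41 - 12Q + Q^2 has its minimum $5 at Q = 6; price $20 clears that bar, so the firm operates.
MC = 41 - 24Q + 3Q^2. Setting P = MC and taking the root on the rising branch gives Q* = 7.
TR = 20·7 = 140. TC = 280 + 42 = 322. Profit = 140 − 322 = -$182.
Shutting down would mean losing the fixed cost of $280, so operating at a loss of $182 is better by $98.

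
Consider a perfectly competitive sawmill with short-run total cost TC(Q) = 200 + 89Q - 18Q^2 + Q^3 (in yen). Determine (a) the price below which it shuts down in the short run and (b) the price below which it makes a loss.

Shutdown price = ¥8; break-even price = ¥29

Shutdown price = min AVC. AVC = 89 - 18Q + Q^2, with vertex at Q = 9 and minimum ¥8.
ATC = 200/Q + 89 - 18Q + Q^2. Setting dATC/dQ = −200/Q^2 − 18 + 2Q = 0 gives Q = 10 (since 2·10^3 − 18·10^2 = 200).
min ATC = 200/10 + 89 − 18·10 + 10^2 = ¥29. That is the break-even price.
For ¥8 ≤ P < ¥29 the firm produces at a loss; below ¥8 it shuts down.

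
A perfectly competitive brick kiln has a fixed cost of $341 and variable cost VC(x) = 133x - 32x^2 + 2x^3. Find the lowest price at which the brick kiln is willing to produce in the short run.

The firm shuts down when price falls below the minimum of average variable cost. AVC = VC/x = 133 - 32x + 2x^2.
At the minimum of AVC, MC = AVC. MC = 133 - 64x + 6x^2; setting MC = AVC gives 4x^2 - 32x = 0, so x = 8. min AVC = 5.
The firm shuts down for any P below $5.

$5 per unit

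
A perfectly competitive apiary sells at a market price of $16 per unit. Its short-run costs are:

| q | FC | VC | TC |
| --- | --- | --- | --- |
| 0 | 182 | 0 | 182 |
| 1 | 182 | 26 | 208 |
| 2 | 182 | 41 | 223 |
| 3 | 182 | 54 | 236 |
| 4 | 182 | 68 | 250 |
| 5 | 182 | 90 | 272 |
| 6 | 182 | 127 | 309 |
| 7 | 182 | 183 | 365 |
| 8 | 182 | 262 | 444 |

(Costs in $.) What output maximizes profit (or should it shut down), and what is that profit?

Profit at each row (π = 16q − TC): q=0: -182; q=1: -192; q=2: -191; q=3: -188; q=4: -186; q=5: -192; q=6: -213; q=7: -253; q=8: -316.
Profit is highest at q = 0. Equivalently, the lowest AVC in the table is 68/4 ≈ $17 at q = 4, and P = $16 falls below it — price never covers variable cost, so the firm shuts down and loses only its fixed cost.

q = 0 (shut down); profit = -$182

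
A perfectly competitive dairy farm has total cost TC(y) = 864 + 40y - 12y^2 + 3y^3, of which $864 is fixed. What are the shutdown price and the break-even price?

Shutdown price = min AVC. AVC = 40 - 12y + 3y^2, with vertex at y = 2 and minimum $28.
ATC = 864/y + 40 - 12y + 3y^2. Setting dATC/dy = −864/y^2 − 12 + 6y = 0 gives y = 6 (since 6·6^3 − 12·6^2 = 864).
min ATC = 864/6 + 40 − 12·6 + 3·6^2 = $220. That is the break-even price.
For $28 ≤ P < $220 the firm produces at a loss; below $28 it shuts down.

Shutdown price = $28; break-even price = $220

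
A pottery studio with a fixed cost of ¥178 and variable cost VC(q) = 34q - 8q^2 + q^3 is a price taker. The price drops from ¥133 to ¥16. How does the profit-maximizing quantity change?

Output falls from 9 to 0 (the firm shuts down)

MC = 34 - 16q + 3q^2; the shutdown threshold is min AVC = ¥18 (at q = 4).
At P = ¥133 ≥ min AVC, set P = MC on the rising branch: q = 9.
At P = ¥16 < min AVC = ¥18, price no longer covers variable cost at any output, so the firm shuts down: q = 0.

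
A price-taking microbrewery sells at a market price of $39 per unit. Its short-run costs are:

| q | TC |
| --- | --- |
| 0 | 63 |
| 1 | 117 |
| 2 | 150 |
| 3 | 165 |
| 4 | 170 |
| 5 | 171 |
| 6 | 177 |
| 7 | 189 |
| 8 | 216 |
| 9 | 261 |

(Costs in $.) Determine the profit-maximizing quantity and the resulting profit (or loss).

q = 8; profit = $96

Profit at each row (π = 39q − TC): q=0: -63; q=1: -78; q=2: -72; q=3: -48; q=4: -14; q=5: 24; q=6: 57; q=7: 84; q=8: 96; q=9: 90.
Profit is maximized at q = 8. AVC there is 153/8 = $19.12 ≤ P, so producing beats shutting down (which would give -$63).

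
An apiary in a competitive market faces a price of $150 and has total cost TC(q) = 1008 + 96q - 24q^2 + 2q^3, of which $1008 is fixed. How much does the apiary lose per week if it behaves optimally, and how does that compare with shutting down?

Profit = -$36 at q = 9

AVC = 96 - 24q + 2q^2 has its minimum $24 at q = 6; price $150 clears that bar, so the firm operates.
With MC = 96 - 48q + 6q^2, P = MC on the upward-sloping part at q* = 9.
TR = 150·9 = 1350. TC = 1008 + 378 = 1386. Profit = 1350 − 1386 = -$36.
By producing, the firm covers all variable cost plus $972 of fixed cost; shutting down would lose the full $1008.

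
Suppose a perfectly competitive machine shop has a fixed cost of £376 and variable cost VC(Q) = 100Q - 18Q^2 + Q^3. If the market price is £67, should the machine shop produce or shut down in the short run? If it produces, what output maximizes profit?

Produce at Q = 11

Strip out fixed cost: VC = 100Q - 18Q^2 + Q^3. Then AVC = 100 - 18Q + Q^2 and MC = 100 - 36Q + 3Q^2.
AVC hits its minimum where MC = AVC, at Q = 9, giving min AVC = 100 - 18·9 + 9^2 = £19.
Since P = £67 ≥ min AVC = £19, price covers variable cost and the firm should produce.
Set P = MC: 67 = 100 - 36Q + 3Q^2 → 33 - 36Q + 3Q^2 = 0. The roots are Q = 1 and Q = 11; the profit-maximizing output is on the rising part of MC, so Q* = 11.
Check: AVC at Q = 11 is £23 ≤ P, so revenue covers variable cost.
Profit = P·Q − TC = 67·11 − 629 = £108.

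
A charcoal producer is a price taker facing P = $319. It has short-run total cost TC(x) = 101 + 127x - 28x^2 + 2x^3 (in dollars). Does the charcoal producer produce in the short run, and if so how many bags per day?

Produce at x = 12

Strip out fixed cost: VC = 127x - 28x^2 + 2x^3. Then AVC = 127 - 28x + 2x^2 and MC = 127 - 56x + 6x^2.
The AVC parabola has its vertex at x = 28/4 = 7, where AVC = 127 - 28·7 + 2·7^2 = $29.
Because $319 ≥ $29, revenue can cover variable cost; the firm operates.
P = MC gives -192 - 56x + 6x^2 = 0, with roots -8/3 and 12. Take the larger (rising MC): x* = 12.
Check: AVC at x = 12 is $79 ≤ P, so revenue covers variable cost.
Profit = P·x − TC = 319·12 − 1049 = $2779.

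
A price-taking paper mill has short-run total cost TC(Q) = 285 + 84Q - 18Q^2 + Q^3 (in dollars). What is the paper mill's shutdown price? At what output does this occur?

The shutdown price is the minimum of AVC. VC = 84Q - 18Q^2 + Q^3, so AVC = 84 - 18Q + Q^2.
At the minimum of AVC, MC = AVC. MC = 84 - 36Q + 3Q^2; setting MC = AVC gives 2Q^2 - 18Q = 0, so Q = 9. min AVC = 3.
For P < $3 the firm produces nothing.

$3 per unit, at Q = 9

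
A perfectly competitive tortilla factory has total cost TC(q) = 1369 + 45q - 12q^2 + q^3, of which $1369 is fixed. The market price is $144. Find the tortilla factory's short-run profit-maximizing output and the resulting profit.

Profit = -$159 at q = 11

AVC = 45 - 12q + q^2; min AVC = $9 at q = 6. Since P = $144 ≥ min AVC, the firm produces.
With MC = 45 - 24q + 3q^2, P = MC on the upward-sloping part at q* = 11.
TR = 144·11 = 1584. TC = 1369 + 374 = 1743. Profit = 1584 − 1743 = -$159.
By producing, the firm covers all variable cost plus $1210 of fixed cost; shutting down would lose the full $1369.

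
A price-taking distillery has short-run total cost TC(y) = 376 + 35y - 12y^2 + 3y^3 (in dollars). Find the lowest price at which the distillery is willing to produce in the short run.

$23 per unit

Short-run supply begins at min AVC. From VC = 35y - 12y^2 + 3y^3, AVC = 35 - 12y + 3y^2.
dAVC/dy = -12 + 6y = 0 gives y = 2. min AVC = 35 - 12·2 + 3·2^2 = 23.
So the shutdown price is $23.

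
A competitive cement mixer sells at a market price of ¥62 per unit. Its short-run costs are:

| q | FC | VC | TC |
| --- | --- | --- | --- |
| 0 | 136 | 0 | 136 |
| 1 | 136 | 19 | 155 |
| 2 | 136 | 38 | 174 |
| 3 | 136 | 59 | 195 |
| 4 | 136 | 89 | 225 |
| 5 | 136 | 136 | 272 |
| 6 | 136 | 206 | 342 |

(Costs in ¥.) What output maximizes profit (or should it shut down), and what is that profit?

Tabulate TR − TC: q=0: -136; q=1: -93; q=2: -50; q=3: -9; q=4: 23; q=5: 38; q=6: 30.
Profit is maximized at q = 5. AVC there is 136/5 = ¥27.20 ≤ P, so producing beats shutting down (which would give -¥136).

q = 5; profit = ¥38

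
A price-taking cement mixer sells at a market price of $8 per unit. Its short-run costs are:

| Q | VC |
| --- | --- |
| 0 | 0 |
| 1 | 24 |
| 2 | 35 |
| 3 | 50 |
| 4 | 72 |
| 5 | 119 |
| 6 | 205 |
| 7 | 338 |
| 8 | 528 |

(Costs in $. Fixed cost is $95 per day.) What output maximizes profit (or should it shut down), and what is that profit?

Q = 0 (shut down); profit = -$95

Profit at each row (π = 8Q − TC): Q=0: -95; Q=1: -111; Q=2: -114; Q=3: -121; Q=4: -135; Q=5: -174; Q=6: -252; Q=7: -377; Q=8: -559.
Profit is highest at Q = 0. Equivalently, the lowest AVC in the table is 50/3 ≈ $16.67 at Q = 3, and P = $8 falls below it — price never covers variable cost, so the firm shuts down and loses only its fixed cost.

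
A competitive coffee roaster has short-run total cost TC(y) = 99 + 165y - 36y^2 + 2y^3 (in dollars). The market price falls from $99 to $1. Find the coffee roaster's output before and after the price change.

AVC = 165 - 36y + 2y^2, minimized at y = 9 where min AVC = $3. MC = 165 - 72y + 6y^2.
With P = $99 above the shutdown price, P = MC gives y = 11.
At P = $1 < min AVC = $3, price no longer covers variable cost at any output, so the firm shuts down: y = 0.

Output falls from 11 to 0 (the firm shuts down)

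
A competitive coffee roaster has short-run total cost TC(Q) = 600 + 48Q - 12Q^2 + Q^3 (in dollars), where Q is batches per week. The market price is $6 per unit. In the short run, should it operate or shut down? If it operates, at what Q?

Shut down

Strip out fixed cost: VC = 48Q - 12Q^2 + Q^3. Then AVC = 48 - 12Q + Q^2 and MC = 48 - 24Q + 3Q^2.
AVC is minimized where dAVC/dQ = -12 + 2Q = 0, at Q = 6; min AVC = 48 - 12·6 + 6^2 = $12.
Since P = $6 < min AVC = $12, price fails to cover variable cost at any output.
Shutting down limits the loss to fixed cost, $600.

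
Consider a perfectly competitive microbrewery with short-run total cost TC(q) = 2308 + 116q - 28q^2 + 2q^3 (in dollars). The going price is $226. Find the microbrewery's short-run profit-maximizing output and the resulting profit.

Profit = -$372 at q = 11

AVC = 116 - 28q + 2q^2; min AVC = $18 at q = 7. Since P = $226 ≥ min AVC, the firm produces.
MC = 116 - 56q + 6q^2. Setting P = MC and taking the root on the rising branch gives q* = 11.
TR = 226·11 = 2486. TC = 2308 + 550 = 2858. Profit = 2486 − 2858 = -$372.
That loss of $372 beats the $2308 the firm would lose by shutting down; producing recovers $1936 of fixed cost.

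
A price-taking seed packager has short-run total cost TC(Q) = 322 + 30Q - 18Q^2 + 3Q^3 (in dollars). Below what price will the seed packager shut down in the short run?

Short-run supply begins at min AVC. From VC = 30Q - 18Q^2 + 3Q^3, AVC = 30 - 18Q + 3Q^2.
At the minimum of AVC, MC = AVC. MC = 30 - 36Q + 9Q^2; setting MC = AVC gives 6Q^2 - 18Q = 0, so Q = 3. min AVC = 3.
The firm shuts down for any P below $3.

$3 per unit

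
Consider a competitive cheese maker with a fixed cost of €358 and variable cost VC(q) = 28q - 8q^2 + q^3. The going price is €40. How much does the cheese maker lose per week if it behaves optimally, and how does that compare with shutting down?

Profit = -€214 at q = 6

AVC = 28 - 8q + q^2 has its minimum €12 at q = 4; price €40 clears that bar, so the firm operates.
With MC = 28 - 16q + 3q^2, P = MC on the upward-sloping part at q* = 6.
TR = 40·6 = 240. TC = 358 + 96 = 454. Profit = 240 − 454 = -€214.
Shutting down would mean losing the fixed cost of €358, so operating at a loss of €214 is better by €144.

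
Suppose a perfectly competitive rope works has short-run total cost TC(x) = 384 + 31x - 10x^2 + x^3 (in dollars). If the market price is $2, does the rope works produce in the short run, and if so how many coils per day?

Shut down

Variable cost is VC = 31x - 10x^2 + x^3, so AVC = VC/x = 31 - 10x + x^2 and MC = dTC/dx = 31 - 20x + 3x^2.
The AVC parabola has its vertex at x = 10/2 = 5, where AVC = 31 - 10·5 + 5^2 = $6.
Since P = $2 < min AVC = $6, price fails to cover variable cost at any output.
The firm minimizes its loss by shutting down and losing only its fixed cost of $384.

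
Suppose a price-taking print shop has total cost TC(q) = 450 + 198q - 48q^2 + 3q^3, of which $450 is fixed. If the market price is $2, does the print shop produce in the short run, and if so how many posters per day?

Shut down

From TC, MC = TC'(q) = 198 - 96q + 9q^2 and AVC = VC/q = 198 - 48q + 3q^2.
The AVC parabola has its vertex at q = 48/6 = 8, where AVC = 198 - 48·8 + 3·8^2 = $6.
With P < min AVC ($2 < $6), every unit sold adds to the loss.
Best response: produce nothing and absorb the $450 fixed cost.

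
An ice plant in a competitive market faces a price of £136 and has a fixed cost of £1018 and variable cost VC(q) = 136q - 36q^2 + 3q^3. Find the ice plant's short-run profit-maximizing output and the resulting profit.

Profit = -£250 at q = 8

AVC = 136 - 36q + 3q^2; min AVC = £28 at q = 6. Since P = £136 ≥ min AVC, the firm produces.
With MC = 136 - 72q + 9q^2, P = MC on the upward-sloping part at q* = 8.
TR = 136·8 = 1088. TC = 1018 + 320 = 1338. Profit = 1088 − 1338 = -£250.
By producing, the firm covers all variable cost plus £768 of fixed cost; shutting down would lose the full £1018.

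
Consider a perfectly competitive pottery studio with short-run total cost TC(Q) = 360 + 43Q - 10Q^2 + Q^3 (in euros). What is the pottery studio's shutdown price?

The shutdown price is the minimum of AVC. VC = 43Q - 10Q^2 + Q^3, so AVC = 43 - 10Q + Q^2.
At the minimum of AVC, MC = AVC. MC = 43 - 20Q + 3Q^2; setting MC = AVC gives 2Q^2 - 10Q = 0, so Q = 5. min AVC = 18.
For P < €18 the firm produces nothing.

€18 per unit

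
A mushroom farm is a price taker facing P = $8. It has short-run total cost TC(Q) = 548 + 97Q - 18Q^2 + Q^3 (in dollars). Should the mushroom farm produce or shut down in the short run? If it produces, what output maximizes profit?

Strip out fixed cost: VC = 97Q - 18Q^2 + Q^3. Then AVC = 97 - 18Q + Q^2 and MC = 97 - 36Q + 3Q^2.
AVC is minimized where dAVC/dQ = -18 + 2Q = 0, at Q = 9; min AVC = 97 - 18·9 + 9^2 = $16.
Since P = $8 < min AVC = $16, price fails to cover variable cost at any output.
The firm minimizes its loss by shutting down and losing only its fixed cost of $548.

Shut down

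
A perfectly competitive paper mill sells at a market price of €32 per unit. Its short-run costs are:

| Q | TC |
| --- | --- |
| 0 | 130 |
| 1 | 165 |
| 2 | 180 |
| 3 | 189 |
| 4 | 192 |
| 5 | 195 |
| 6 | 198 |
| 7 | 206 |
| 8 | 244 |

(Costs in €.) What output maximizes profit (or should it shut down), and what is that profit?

Profit at each row (π = 32Q − TC): Q=0: -130; Q=1: -133; Q=2: -116; Q=3: -93; Q=4: -64; Q=5: -35; Q=6: -6; Q=7: 18; Q=8: 12.
Profit is maximized at Q = 7. AVC there is 76/7 = €10.86 ≤ P, so producing beats shutting down (which would give -€130).

Q = 7; profit = €18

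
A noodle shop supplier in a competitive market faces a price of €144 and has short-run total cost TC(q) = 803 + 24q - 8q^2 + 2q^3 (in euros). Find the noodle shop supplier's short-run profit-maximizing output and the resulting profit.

Profit = -€227 at q = 6

AVC = 24 - 8q + 2q^2 has its minimum €16 at q = 2; price €144 clears that bar, so the firm operates.
MC = 24 - 16q + 6q^2. Setting P = MC and taking the root on the rising branch gives q* = 6.
TR = 144·6 = 864. TC = 803 + 288 = 1091. Profit = 864 − 1091 = -€227.
That loss of €227 beats the €803 the firm would lose by shutting down; producing recovers €576 of fixed cost.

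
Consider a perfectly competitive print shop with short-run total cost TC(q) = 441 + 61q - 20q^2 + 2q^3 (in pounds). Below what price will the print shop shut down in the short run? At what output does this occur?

The firm shuts down when price falls below the minimum of average variable cost. AVC = VC/q = 61 - 20q + 2q^2.
dAVC/dq = -20 + 4q = 0 gives q = 5. min AVC = 61 - 20·5 + 2·5^2 = 11.
The firm shuts down for any P below £11.

£11 per unit, at q = 5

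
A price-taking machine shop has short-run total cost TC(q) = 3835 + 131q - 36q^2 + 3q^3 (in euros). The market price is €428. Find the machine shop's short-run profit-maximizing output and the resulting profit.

Profit = -€205 at q = 11

AVC = 131 - 36q + 3q^2; min AVC = €23 at q = 6. Since P = €428 ≥ min AVC, the firm produces.
MC = 131 - 72q + 9q^2. Setting P = MC and taking the root on the rising branch gives q* = 11.
TR = 428·11 = 4708. TC = 3835 + 1078 = 4913. Profit = 4708 − 4913 = -€205.
Shutting down would mean losing the fixed cost of €3835, so operating at a loss of €205 is better by €3630.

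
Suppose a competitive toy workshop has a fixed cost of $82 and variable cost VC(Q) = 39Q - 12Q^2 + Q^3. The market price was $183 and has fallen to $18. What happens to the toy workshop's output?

AVC = 39 - 12Q + Q^2, minimized at Q = 6 where min AVC = $3. MC = 39 - 24Q + 3Q^2.
With P = $183 above the shutdown price, P = MC gives Q = 12.
At P = $18 ≥ min AVC, set P = MC: Q = 7. The firm stays open but cuts output.

Output falls from 12 to 7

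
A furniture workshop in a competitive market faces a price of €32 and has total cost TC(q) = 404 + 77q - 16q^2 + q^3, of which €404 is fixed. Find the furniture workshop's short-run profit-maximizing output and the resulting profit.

AVC = 77 - 16q + q^2; min AVC = €13 at q = 8. Since P = €32 ≥ min AVC, the firm produces.
MC = 77 - 32q + 3q^2. Setting P = MC and taking the root on the rising branch gives q* = 9.
TR = 32·9 = 288. TC = 404 + 126 = 530. Profit = 288 − 530 = -€242.
By producing, the firm covers all variable cost plus €162 of fixed cost; shutting down would lose the full €404.

Profit = -€242 at q = 9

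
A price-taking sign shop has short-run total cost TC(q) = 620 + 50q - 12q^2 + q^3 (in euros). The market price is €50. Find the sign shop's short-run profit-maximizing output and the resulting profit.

AVC = 50 - 12q + q^2 has its minimum €14 at q = 6; price €50 clears that bar, so the firm operates.
MC = 50 - 24q + 3q^2. Setting P = MC and taking the root on the rising branch gives q* = 8.
TR = 50·8 = 400. TC = 620 + 144 = 764. Profit = 400 − 764 = -€364.
Shutting down would mean losing the fixed cost of €620, so operating at a loss of €364 is better by €256.

Profit = -€364 at q = 8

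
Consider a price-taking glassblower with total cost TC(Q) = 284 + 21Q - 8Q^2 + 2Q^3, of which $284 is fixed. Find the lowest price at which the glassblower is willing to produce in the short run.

$13 per unit

The shutdown price is the minimum of AVC. VC = 21Q - 8Q^2 + 2Q^3, so AVC = 21 - 8Q + 2Q^2.
dAVC/dQ = -8 + 4Q = 0 gives Q = 2. min AVC = 21 - 8·2 + 2·2^2 = 13.
So the shutdown price is $13.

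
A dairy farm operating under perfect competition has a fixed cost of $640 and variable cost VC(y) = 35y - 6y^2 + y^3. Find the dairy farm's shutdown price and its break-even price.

Shutdown price = min AVC. AVC = 35 - 6y + y^2, with vertex at y = 3 and minimum $26.
ATC = 640/y + 35 - 6y + y^2. Setting dATC/dy = −640/y^2 − 6 + 2y = 0 gives y = 8 (since 2·8^3 − 6·8^2 = 640).
min ATC = 640/8 + 35 − 6·8 + 8^2 = $131. That is the break-even price.
Between these two prices the firm operates at a loss; above $131 it earns a profit.

Shutdown price = $26; break-even price = $131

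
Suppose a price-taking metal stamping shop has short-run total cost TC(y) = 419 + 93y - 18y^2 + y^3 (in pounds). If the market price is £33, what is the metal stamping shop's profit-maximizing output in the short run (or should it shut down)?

Produce at y = 10

Variable cost is VC = 93y - 18y^2 + y^3, so AVC = VC/y = 93 - 18y + y^2 and MC = dTC/dy = 93 - 36y + 3y^2.
The AVC parabola has its vertex at y = 18/2 = 9, where AVC = 93 - 18·9 + 9^2 = £12.
Because £33 ≥ £12, revenue can cover variable cost; the firm operates.
Set P = MC: 33 = 93 - 36y + 3y^2 → 60 - 36y + 3y^2 = 0. The roots are y = 2 and y = 10; the profit-maximizing output is on the rising part of MC, so y* = 10.
Check: AVC at y = 10 is £13 ≤ P, so revenue covers variable cost.
Profit = P·y − TC = 33·10 − 549 = -£219, a loss, but smaller than the £419 fixed cost the firm would lose by shutting down.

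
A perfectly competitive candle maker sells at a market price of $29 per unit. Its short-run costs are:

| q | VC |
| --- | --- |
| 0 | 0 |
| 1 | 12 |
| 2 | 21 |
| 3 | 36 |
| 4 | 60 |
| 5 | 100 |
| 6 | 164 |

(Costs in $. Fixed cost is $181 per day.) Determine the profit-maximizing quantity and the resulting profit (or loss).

Compute π = P·q − TC at each output: q=0: -181; q=1: -164; q=2: -144; q=3: -130; q=4: -125; q=5: -136; q=6: -171.
Profit is maximized at q = 4. AVC there is 60/4 = $15 ≤ P, so producing beats shutting down (which would give -$181).

q = 4; profit = -$125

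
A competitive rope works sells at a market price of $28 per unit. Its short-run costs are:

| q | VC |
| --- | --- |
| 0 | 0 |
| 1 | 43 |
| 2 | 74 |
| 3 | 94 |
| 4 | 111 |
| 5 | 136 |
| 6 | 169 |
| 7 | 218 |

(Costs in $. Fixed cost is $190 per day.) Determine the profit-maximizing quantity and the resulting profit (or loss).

Tabulate TR − TC: q=0: -190; q=1: -205; q=2: -208; q=3: -200; q=4: -189; q=5: -186; q=6: -191; q=7: -212.
Profit is maximized at q = 5. AVC there is 136/5 = $27.20 ≤ P, so producing beats shutting down (which would give -$190).

q = 5; profit = -$186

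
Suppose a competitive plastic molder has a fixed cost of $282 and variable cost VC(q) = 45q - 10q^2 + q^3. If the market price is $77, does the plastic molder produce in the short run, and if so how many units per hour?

Produce at q = 8

Strip out fixed cost: VC = 45q - 10q^2 + q^3. Then AVC = 45 - 10q + q^2 and MC = 45 - 20q + 3q^2.
The AVC parabola has its vertex at q = 10/2 = 5, where AVC = 45 - 10·5 + 5^2 = $20.
Because $77 ≥ $20, revenue can cover variable cost; the firm operates.
P = MC gives -32 - 20q + 3q^2 = 0, with roots -4/3 and 8. Take the larger (rising MC): q* = 8.
Check: AVC at q = 8 is $29 ≤ P, so revenue covers variable cost.
Profit = P·q − TC = 77·8 − 514 = $102.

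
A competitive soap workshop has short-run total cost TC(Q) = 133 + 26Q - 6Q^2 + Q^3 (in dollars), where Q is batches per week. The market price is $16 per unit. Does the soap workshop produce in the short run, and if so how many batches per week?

Shut down

From TC, MC = TC'(Q) = 26 - 12Q + 3Q^2 and AVC = VC/Q = 26 - 6Q + Q^2.
AVC hits its minimum where MC = AVC, at Q = 3, giving min AVC = 26 - 6·3 + 3^2 = $17.
With P < min AVC ($16 < $17), every unit sold adds to the loss.
The firm minimizes its loss by shutting down and losing only its fixed cost of $133.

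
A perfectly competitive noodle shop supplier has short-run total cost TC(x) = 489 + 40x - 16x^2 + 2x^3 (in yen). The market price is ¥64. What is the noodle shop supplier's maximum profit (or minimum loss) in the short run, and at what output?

Profit = -¥201 at x = 6

AVC = 40 - 16x + 2x^2; min AVC = ¥8 at x = 4. Since P = ¥64 ≥ min AVC, the firm produces.
MC = 40 - 32x + 6x^2. Setting P = MC and taking the root on the rising branch gives x* = 6.
TR = 64·6 = 384. TC = 489 + 96 = 585. Profit = 384 − 585 = -¥201.
Shutting down would mean losing the fixed cost of ¥489, so operating at a loss of ¥201 is better by ¥288.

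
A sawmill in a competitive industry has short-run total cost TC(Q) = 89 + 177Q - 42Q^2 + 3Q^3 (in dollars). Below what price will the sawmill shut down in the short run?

Short-run supply begins at min AVC. From VC = 177Q - 42Q^2 + 3Q^3, AVC = 177 - 42Q + 3Q^2.
dAVC/dQ = -42 + 6Q = 0 gives Q = 7. min AVC = 177 - 42·7 + 3·7^2 = 30.
For P < $30 the firm produces nothing.

$30 per unit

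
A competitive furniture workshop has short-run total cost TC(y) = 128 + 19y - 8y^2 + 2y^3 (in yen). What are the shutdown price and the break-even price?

Shutdown price = min AVC. AVC = 19 - 8y + 2y^2, with vertex at y = 2 and minimum ¥11.
ATC = 128/y + 19 - 8y + 2y^2. Setting dATC/dy = −128/y^2 − 8 + 4y = 0 gives y = 4 (since 4·4^3 − 8·4^2 = 128).
min ATC = 128/4 + 19 − 8·4 + 2·4^2 = ¥51. That is the break-even price.
For ¥11 ≤ P < ¥51 the firm produces at a loss; below ¥11 it shuts down.

Shutdown price = ¥11; break-even price = ¥51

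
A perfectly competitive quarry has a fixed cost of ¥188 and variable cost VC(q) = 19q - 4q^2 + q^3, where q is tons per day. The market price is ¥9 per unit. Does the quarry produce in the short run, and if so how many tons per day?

Shut down

Strip out fixed cost: VC = 19q - 4q^2 + q^3. Then AVC = 19 - 4q + q^2 and MC = 19 - 8q + 3q^2.
The AVC parabola has its vertex at q = 4/2 = 2, where AVC = 19 - 4·2 + 2^2 = ¥15.
P = ¥9 lies below min AVC = ¥15; no output level covers variable cost.
Shutting down limits the loss to fixed cost, ¥188.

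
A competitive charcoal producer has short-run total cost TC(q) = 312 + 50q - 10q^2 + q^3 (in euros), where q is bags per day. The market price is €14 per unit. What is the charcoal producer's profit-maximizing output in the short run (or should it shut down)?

Shut down

Strip out fixed cost: VC = 50q - 10q^2 + q^3. Then AVC = 50 - 10q + q^2 and MC = 50 - 20q + 3q^2.
AVC is minimized where dAVC/dq = -10 + 2q = 0, at q = 5; min AVC = 50 - 10·5 + 5^2 = €25.
P = €14 lies below min AVC = €25; no output level covers variable cost.
Best response: produce nothing and absorb the €312 fixed cost.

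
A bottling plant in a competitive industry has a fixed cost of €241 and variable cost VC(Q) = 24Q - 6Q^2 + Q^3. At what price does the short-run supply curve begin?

€15 per unit

The shutdown price is the minimum of AVC. VC = 24Q - 6Q^2 + Q^3, so AVC = 24 - 6Q + Q^2.
dAVC/dQ = -6 + 2Q = 0 gives Q = 3. min AVC = 24 - 6·3 + 3^2 = 15.
The firm shuts down for any P below €15.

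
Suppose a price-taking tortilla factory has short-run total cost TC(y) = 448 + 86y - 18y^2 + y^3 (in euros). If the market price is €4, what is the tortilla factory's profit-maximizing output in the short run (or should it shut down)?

Shut down

Strip out fixed cost: VC = 86y - 18y^2 + y^3. Then AVC = 86 - 18y + y^2 and MC = 86 - 36y + 3y^2.
AVC hits its minimum where MC = AVC, at y = 9, giving min AVC = 86 - 18·9 + 9^2 = €5.
P = €4 lies below min AVC = €5; no output level covers variable cost.
Shutting down limits the loss to fixed cost, €448.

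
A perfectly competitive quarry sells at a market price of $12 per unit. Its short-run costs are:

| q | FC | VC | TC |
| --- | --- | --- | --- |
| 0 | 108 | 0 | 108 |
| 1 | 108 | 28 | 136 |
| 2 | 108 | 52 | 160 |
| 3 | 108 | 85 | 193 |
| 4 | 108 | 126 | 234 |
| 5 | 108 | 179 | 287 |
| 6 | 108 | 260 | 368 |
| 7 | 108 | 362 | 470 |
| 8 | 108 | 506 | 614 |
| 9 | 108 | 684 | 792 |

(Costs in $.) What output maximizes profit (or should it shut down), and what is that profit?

q = 0 (shut down); profit = -$108

Profit at each row (π = 12q − TC): q=0: -108; q=1: -124; q=2: -136; q=3: -157; q=4: -186; q=5: -227; q=6: -296; q=7: -386; q=8: -518; q=9: -684.
Profit is highest at q = 0. Equivalently, the lowest AVC in the table is 52/2 ≈ $26 at q = 2, and P = $12 falls below it — price never covers variable cost, so the firm shuts down and loses only its fixed cost.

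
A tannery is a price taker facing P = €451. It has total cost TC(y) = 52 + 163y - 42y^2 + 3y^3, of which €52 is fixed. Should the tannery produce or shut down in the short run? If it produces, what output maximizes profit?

Strip out fixed cost: VC = 163y - 42y^2 + 3y^3. Then AVC = 163 - 42y + 3y^2 and MC = 163 - 84y + 9y^2.
AVC is minimized where dAVC/dy = -42 + 6y = 0, at y = 7; min AVC = 163 - 42·7 + 3·7^2 = €16.
P = €451 exceeds min AVC = €16, so the firm stays open.
P = MC gives -288 - 84y + 9y^2 = 0, with roots -8/3 and 12. Take the larger (rising MC): y* = 12.
Check: AVC at y = 12 is €91 ≤ P, so revenue covers variable cost.
Profit = P·y − TC = 451·12 − 1144 = €4268.

Produce at y = 12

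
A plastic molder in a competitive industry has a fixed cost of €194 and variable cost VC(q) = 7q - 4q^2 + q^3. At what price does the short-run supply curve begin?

€3 per unit

The shutdown price is the minimum of AVC. VC = 7q - 4q^2 + q^3, so AVC = 7 - 4q + q^2.
dAVC/dq = -4 + 2q = 0 gives q = 2. min AVC = 7 - 4·2 + 2^2 = 3.
So the shutdown price is €3.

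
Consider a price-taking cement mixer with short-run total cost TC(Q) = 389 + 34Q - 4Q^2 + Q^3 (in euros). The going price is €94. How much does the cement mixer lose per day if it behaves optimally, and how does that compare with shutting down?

AVC = 34 - 4Q + Q^2 has its minimum €30 at Q = 2; price €94 clears that bar, so the firm operates.
MC = 34 - 8Q + 3Q^2. Setting P = MC and taking the root on the rising branch gives Q* = 6.
TR = 94·6 = 564. TC = 389 + 276 = 665. Profit = 564 − 665 = -€101.
That loss of €101 beats the €389 the firm would lose by shutting down; producing recovers €288 of fixed cost.

Profit = -€101 at Q = 6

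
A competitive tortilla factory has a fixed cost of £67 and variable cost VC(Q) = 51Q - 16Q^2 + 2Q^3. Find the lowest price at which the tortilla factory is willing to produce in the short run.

£19 per unit

Short-run supply begins at min AVC. From VC = 51Q - 16Q^2 + 2Q^3, AVC = 51 - 16Q + 2Q^2.
At the minimum of AVC, MC = AVC. MC = 51 - 32Q + 6Q^2; setting MC = AVC gives 4Q^2 - 16Q = 0, so Q = 4. min AVC = 19.
For P < £19 the firm produces nothing.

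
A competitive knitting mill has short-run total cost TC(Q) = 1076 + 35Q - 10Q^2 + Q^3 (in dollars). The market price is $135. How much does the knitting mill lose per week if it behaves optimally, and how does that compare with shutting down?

AVC = 35 - 10Q + Q^2; min AVC = $10 at Q = 5. Since P = $135 ≥ min AVC, the firm produces.
MC = 35 - 20Q + 3Q^2. Setting P = MC and taking the root on the rising branch gives Q* = 10.
TR = 135·10 = 1350. TC = 1076 + 350 = 1426. Profit = 1350 − 1426 = -$76.
Shutting down would mean losing the fixed cost of $1076, so operating at a loss of $76 is better by $1000.

Profit = -$76 at Q = 10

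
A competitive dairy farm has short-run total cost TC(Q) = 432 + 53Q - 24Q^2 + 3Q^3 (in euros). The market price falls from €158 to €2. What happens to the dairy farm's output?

Output falls from 7 to 0 (the firm shuts down)

MC = 53 - 48Q + 9Q^2; the shutdown threshold is min AVC = €5 (at Q = 4).
At P = €158 ≥ min AVC, set P = MC on the rising branch: Q = 7.
At P = €2 < min AVC = €5, price no longer covers variable cost at any output, so the firm shuts down: Q = 0.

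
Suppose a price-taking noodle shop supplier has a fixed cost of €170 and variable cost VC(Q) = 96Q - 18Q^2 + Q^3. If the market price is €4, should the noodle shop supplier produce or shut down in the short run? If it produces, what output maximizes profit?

Shut down

Strip out fixed cost: VC = 96Q - 18Q^2 + Q^3. Then AVC = 96 - 18Q + Q^2 and MC = 96 - 36Q + 3Q^2.
AVC is minimized where dAVC/dQ = -18 + 2Q = 0, at Q = 9; min AVC = 96 - 18·9 + 9^2 = €15.
With P < min AVC (€4 < €15), every unit sold adds to the loss.
The firm minimizes its loss by shutting down and losing only its fixed cost of €170.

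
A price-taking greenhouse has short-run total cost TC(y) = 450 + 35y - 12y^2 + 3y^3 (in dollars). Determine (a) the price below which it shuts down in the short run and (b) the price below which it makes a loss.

Shutdown price = min AVC. AVC = 35 - 12y + 3y^2, with vertex at y = 2 and minimum $23.
ATC = 450/y + 35 - 12y + 3y^2. Setting dATC/dy = −450/y^2 − 12 + 6y = 0 gives y = 5 (since 6·5^3 − 12·5^2 = 450).
min ATC = 450/5 + 35 − 12·5 + 3·5^2 = $140. That is the break-even price.
For $23 ≤ P < $140 the firm produces at a loss; below $23 it shuts down.

Shutdown price = $23; break-even price = $140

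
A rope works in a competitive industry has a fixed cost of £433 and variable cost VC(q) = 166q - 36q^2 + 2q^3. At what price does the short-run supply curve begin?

£4 per unit

The shutdown price is the minimum of AVC. VC = 166q - 36q^2 + 2q^3, so AVC = 166 - 36q + 2q^2.
dAVC/dq = -36 + 4q = 0 gives q = 9. min AVC = 166 - 36·9 + 2·9^2 = 4.
So the shutdown price is £4.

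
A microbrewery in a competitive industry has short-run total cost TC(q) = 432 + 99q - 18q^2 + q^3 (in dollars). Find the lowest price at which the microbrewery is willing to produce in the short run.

The firm shuts down when price falls below the minimum of average variable cost. AVC = VC/q = 99 - 18q + q^2.
dAVC/dq = -18 + 2q = 0 gives q = 9. min AVC = 99 - 18·9 + 9^2 = 18.
The firm shuts down for any P below $18.

$18 per unit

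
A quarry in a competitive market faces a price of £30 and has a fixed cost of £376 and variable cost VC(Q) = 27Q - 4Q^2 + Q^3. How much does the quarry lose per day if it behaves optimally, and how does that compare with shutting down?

Profit = -£358 at Q = 3

AVC = 27 - 4Q + Q^2 has its minimum £23 at Q = 2; price £30 clears that bar, so the firm operates.
MC = 27 - 8Q + 3Q^2. Setting P = MC and taking the root on the rising branch gives Q* = 3.
TR = 30·3 = 90. TC = 376 + 72 = 448. Profit = 90 − 448 = -£358.
That loss of £358 beats the £376 the firm would lose by shutting down; producing recovers £18 of fixed cost.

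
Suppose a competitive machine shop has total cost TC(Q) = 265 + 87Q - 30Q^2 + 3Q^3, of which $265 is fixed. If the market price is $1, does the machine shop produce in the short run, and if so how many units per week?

Variable cost is VC = 87Q - 30Q^2 + 3Q^3, so AVC = VC/Q = 87 - 30Q + 3Q^2 and MC = dTC/dQ = 87 - 60Q + 9Q^2.
The AVC parabola has its vertex at Q = 30/6 = 5, where AVC = 87 - 30·5 + 3·5^2 = $12.
P = $1 lies below min AVC = $12; no output level covers variable cost.
Shutting down limits the loss to fixed cost, $265.

Shut down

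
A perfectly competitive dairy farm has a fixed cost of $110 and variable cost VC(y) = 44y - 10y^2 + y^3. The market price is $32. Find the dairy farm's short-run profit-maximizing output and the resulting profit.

Profit = -$38 at y = 6

AVC = 44 - 10y + y^2; min AVC = $19 at y = 5. Since P = $32 ≥ min AVC, the firm produces.
MC = 44 - 20y + 3y^2. Setting P = MC and taking the root on the rising branch gives y* = 6.
TR = 32·6 = 192. TC = 110 + 120 = 230. Profit = 192 − 230 = -$38.
That loss of $38 beats the $110 the firm would lose by shutting down; producing recovers $72 of fixed cost.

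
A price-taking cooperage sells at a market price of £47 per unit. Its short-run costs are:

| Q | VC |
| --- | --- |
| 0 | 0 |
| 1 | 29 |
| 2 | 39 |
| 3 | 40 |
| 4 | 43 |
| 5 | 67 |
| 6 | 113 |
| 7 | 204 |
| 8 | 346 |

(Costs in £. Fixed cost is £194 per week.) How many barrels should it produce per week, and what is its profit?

Q = 6; profit = -£25

Tabulate TR − TC: Q=0: -194; Q=1: -176; Q=2: -139; Q=3: -93; Q=4: -49; Q=5: -26; Q=6: -25; Q=7: -69; Q=8: -164.
Profit is maximized at Q = 6. AVC there is 113/6 = £18.83 ≤ P, so producing beats shutting down (which would give -£194).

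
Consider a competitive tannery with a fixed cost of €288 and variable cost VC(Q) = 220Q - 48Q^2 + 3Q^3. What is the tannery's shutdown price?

The shutdown price is the minimum of AVC. VC = 220Q - 48Q^2 + 3Q^3, so AVC = 220 - 48Q + 3Q^2.
At the minimum of AVC, MC = AVC. MC = 220 - 96Q + 9Q^2; setting MC = AVC gives 6Q^2 - 48Q = 0, so Q = 8. min AVC = 28.
So the shutdown price is €28.

€28 per unit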